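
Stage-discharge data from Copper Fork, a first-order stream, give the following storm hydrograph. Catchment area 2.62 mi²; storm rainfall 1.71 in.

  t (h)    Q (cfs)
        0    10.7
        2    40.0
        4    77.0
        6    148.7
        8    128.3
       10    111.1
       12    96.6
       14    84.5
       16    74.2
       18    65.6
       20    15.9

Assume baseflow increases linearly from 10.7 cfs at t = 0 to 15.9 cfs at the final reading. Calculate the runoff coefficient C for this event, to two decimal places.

C ≈ 0.49

ΣQ_DR = 706.3 cfs; V = ΣQ_DR·Δt = 5.085 × 10^6 ft³.
Runoff depth d = V / A = 0.8355 in.
C = d / P = 0.8355 / 1.71 = 0.49.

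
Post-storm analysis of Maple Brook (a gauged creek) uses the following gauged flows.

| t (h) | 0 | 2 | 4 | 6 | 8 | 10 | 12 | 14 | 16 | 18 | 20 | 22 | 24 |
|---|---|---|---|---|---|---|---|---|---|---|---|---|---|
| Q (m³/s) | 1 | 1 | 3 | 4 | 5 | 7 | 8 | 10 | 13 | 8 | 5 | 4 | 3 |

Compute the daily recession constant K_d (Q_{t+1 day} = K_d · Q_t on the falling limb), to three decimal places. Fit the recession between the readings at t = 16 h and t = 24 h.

K_d ≈ 0.012

Between t = 16 h and t = 24 h the flow falls from 13 to 3 m³/s over 4×2 h = 8 h.
Per-interval ratio K = (3/13)^(1/4) = 0.6931; K_d = K^(24/2) = 0.012.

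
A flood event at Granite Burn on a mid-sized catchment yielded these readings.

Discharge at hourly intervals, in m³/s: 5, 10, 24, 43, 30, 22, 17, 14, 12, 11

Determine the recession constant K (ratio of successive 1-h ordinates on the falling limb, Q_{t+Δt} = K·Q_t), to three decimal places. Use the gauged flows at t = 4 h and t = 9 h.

Using the recession-limb readings at t = 4 h and t = 9 h: Q falls from 30 to 11 m³/s over 5 intervals.
K = (Q₂/Q₁)^(1/5) = (11/30)^(1/5) = 0.818.

K ≈ 0.818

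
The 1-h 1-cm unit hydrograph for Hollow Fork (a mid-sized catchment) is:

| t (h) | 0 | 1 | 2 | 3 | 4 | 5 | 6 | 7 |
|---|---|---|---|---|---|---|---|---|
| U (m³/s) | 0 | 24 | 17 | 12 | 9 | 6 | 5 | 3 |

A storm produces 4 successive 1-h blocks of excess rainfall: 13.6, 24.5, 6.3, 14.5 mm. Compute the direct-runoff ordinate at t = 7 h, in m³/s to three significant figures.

By discrete convolution, Q_j = Σ (P_i / 10 mm) · U_{j−i}.
At t = 7 h (j=7): Q = (13.6/10)·3 + (24.5/10)·5 + (6.3/10)·6 + (14.5/10)·9 = 33.2 m³/s.

Q ≈ 33.2 m³/s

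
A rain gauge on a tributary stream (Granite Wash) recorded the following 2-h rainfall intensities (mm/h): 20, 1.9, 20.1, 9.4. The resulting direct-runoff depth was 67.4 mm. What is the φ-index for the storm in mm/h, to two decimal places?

φ ≈ 5.27 mm/h

Only the 3 blocks with intensity above φ contribute runoff: 20, 20.1, 9.4 mm/h.
Σ(I−φ)·Δt = d  ⇒  (20+20.1+9.4 − 3φ)·2 = 67.4
φ = (49.50 − 67.4/2) / 3 = 5.27 mm/h.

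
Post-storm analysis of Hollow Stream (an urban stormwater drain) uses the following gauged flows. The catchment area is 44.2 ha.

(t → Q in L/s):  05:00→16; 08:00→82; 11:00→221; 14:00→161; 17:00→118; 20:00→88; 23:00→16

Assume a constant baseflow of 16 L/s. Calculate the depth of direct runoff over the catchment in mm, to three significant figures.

Direct runoff: 0.0, 66.0, 205.0, 145.0, 102.0, 72.0, 0.0 L/s; ΣQ_DR = 590.0 L/s.
V = ΣQ_DR · Δt = 590.0 × 10800 s = 6.372 × 10^6 L.
Over A = 44.2 ha, depth = V / A = 14.4 mm.

d ≈ 14.4 mm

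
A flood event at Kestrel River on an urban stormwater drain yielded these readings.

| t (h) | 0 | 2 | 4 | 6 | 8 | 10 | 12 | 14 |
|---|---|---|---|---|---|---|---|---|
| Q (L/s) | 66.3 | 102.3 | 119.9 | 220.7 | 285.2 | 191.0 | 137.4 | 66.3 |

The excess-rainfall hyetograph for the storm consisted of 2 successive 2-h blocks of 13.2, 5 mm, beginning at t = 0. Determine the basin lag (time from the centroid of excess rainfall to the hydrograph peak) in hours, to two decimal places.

Centroid of excess rainfall: t_c = Σ P_i·t̄_i / ΣP_i = 1.5495 h (block centres at 1, 3 h).
Hydrograph peak occurs at t = 8 h, so basin lag t_L = 8 − 1.5495 = 6.45 h.

t_L ≈ 6.45 h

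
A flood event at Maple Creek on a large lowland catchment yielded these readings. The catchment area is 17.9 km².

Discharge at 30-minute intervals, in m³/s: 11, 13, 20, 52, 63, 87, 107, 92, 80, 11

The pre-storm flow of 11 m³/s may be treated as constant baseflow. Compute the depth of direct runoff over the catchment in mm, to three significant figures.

Direct runoff: 0.0, 2.0, 9.0, 41.0, 52.0, 76.0, 96.0, 81.0, 69.0, 0.0 m³/s; ΣQ_DR = 426.0 m³/s.
V = ΣQ_DR · Δt = 426.0 × 1800 s = 7.668 × 10^5 m³.
Over A = 17.9 km², depth = V / A = 42.8 mm.

d ≈ 42.8 mm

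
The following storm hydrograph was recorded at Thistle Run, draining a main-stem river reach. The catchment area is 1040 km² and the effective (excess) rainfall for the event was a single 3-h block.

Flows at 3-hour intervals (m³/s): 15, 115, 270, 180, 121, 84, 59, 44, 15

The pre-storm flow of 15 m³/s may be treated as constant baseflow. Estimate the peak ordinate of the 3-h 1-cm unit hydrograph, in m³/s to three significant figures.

Direct runoff: 0.0, 100.0, 255.0, 165.0, 106.0, 69.0, 44.0, 29.0, 0.0 m³/s; ΣQ_DR = 768.0 m³/s, peak = 255.0 m³/s.
Runoff depth d = ΣQ_DR·Δt / A = 768.0 × 10800 / (1040 km²) = 7.975 mm.
The 1-cm UH is the DRH scaled by (10 mm)/d, so U_p = 255.0 × 10/7.975 = 320 m³/s.

U_p ≈ 320 m³/s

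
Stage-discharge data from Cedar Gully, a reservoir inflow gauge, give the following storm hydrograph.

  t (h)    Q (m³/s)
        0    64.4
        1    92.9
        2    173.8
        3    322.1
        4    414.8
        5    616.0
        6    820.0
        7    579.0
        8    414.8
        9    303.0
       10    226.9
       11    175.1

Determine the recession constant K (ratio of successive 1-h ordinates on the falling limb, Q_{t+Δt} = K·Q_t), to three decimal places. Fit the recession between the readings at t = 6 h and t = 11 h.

K ≈ 0.734

Using the recession-limb readings at t = 6 h and t = 11 h: Q falls from 820.0 to 175.1 m³/s over 5 intervals.
K = (Q₂/Q₁)^(1/5) = (175.1/820.0)^(1/5) = 0.734.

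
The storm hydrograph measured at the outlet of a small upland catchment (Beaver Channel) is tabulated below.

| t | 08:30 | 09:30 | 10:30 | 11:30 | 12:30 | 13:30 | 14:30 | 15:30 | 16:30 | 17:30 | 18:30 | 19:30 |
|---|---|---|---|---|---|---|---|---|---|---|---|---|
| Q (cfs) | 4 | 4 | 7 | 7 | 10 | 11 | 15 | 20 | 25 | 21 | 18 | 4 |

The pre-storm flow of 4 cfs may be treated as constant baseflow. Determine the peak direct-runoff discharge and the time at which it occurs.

Subtracting baseflow gives direct-runoff ordinates: 0.0, 0.0, 3.0, 3.0, 6.0, 7.0, 11.0, 16.0, 21.0, 17.0, 14.0, 0.0 cfs.
The maximum is 21.0 cfs, occurring at the reading for t = 16:30.

Q_p = 21.0 cfs at t = 16:30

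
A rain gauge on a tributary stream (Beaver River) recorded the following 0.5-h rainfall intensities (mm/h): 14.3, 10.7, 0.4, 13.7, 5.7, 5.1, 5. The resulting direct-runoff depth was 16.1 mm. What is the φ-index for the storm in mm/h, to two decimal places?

Only the 6 blocks with intensity above φ contribute runoff: 14.3, 10.7, 13.7, 5.7, 5.1, 5 mm/h.
Σ(I−φ)·Δt = d  ⇒  (14.3+10.7+13.7+5.7+5.1+5 − 6φ)·0.5 = 16.1
φ = (54.50 − 16.1/0.5) / 6 = 3.72 mm/h.

φ ≈ 3.72 mm/h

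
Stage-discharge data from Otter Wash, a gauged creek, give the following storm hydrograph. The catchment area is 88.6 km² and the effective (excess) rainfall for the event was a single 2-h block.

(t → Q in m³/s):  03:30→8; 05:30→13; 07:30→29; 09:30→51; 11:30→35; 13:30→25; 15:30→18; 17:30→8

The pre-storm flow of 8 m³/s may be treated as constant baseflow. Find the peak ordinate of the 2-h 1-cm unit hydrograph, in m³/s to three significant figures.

U_p ≈ 43.0 m³/s

Direct runoff: 0.0, 5.0, 21.0, 43.0, 27.0, 17.0, 10.0, 0.0 m³/s; ΣQ_DR = 123.0 m³/s, peak = 43.0 m³/s.
Runoff depth d = ΣQ_DR·Δt / A = 123.0 × 7200 / (88.6 km²) = 9.995 mm.
The 1-cm UH is the DRH scaled by (10 mm)/d, so U_p = 43.0 × 10/9.995 = 43.0 m³/s.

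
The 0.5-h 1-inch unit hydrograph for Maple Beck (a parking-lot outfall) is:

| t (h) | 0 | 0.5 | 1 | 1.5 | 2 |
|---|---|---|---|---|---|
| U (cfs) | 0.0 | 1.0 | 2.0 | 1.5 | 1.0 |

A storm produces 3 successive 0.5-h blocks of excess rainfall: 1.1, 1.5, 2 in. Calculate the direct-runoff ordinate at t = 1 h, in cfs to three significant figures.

By discrete convolution, Q_j = Σ (P_i / 1 in) · U_{j−i}.
At t = 1 h (j=2): Q = (1.1/1)·2.0 + (1.5/1)·1.0 + (2/1)·0.0 = 3.70 cfs.

Q ≈ 3.70 cfs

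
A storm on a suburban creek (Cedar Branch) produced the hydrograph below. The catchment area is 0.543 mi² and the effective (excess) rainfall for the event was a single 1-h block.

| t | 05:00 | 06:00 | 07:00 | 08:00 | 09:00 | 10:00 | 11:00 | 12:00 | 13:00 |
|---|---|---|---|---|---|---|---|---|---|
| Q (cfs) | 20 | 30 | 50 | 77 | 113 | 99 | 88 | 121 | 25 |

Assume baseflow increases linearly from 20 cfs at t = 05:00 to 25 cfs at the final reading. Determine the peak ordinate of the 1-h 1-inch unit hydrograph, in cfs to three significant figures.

U_p ≈ 80.5 cfs

Direct runoff: 0.00, 9.38, 28.75, 55.12, 90.50, 75.88, 64.25, 96.62, 0.00 cfs; ΣQ_DR = 420.5 cfs, peak = 96.62 cfs.
Runoff depth d = ΣQ_DR·Δt / A = 420.5 × 3600 / (0.543 mi²) = 1.200 in.
The 1-inch UH is the DRH scaled by (1 in)/d, so U_p = 96.62 × 1/1.200 = 80.5 cfs.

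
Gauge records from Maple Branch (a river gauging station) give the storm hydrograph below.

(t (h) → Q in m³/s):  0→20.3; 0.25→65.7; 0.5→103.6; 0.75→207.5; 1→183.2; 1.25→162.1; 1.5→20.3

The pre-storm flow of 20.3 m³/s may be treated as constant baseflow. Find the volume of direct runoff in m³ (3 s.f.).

V ≈ 5.59 × 10^5 m³

Direct-runoff ordinates (Q − Q_b): 0.0, 45.4, 83.3, 187.2, 162.9, 141.8, 0.0 m³/s.
ΣQ_DR = 620.6 m³/s.
With Δt = 0.25 h = 900 s, V = ΣQ_DR · Δt = 620.6 × 900 = 5.59 × 10^5 m³.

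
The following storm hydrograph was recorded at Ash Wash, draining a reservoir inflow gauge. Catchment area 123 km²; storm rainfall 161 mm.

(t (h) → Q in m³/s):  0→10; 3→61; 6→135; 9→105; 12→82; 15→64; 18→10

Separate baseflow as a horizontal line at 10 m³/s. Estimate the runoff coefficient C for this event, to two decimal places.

C ≈ 0.22

ΣQ_DR = 397.0 m³/s; V = ΣQ_DR·Δt = 4.288 × 10^6 m³.
Runoff depth d = V / A = 34.86 mm.
C = d / P = 34.86 / 161 = 0.22.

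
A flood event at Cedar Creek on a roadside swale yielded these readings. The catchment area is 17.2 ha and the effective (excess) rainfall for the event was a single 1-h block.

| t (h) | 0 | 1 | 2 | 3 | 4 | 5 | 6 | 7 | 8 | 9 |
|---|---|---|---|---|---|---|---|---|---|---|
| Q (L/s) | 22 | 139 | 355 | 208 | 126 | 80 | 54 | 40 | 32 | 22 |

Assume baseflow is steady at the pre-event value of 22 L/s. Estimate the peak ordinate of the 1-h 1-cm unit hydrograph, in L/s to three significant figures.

Direct runoff: 0.0, 117.0, 333.0, 186.0, 104.0, 58.0, 32.0, 18.0, 10.0, 0.0 L/s; ΣQ_DR = 858.0 L/s, peak = 333.0 L/s.
Runoff depth d = ΣQ_DR·Δt / A = 858.0 × 3600 / (17.2 ha) = 17.96 mm.
The 1-cm UH is the DRH scaled by (10 mm)/d, so U_p = 333.0 × 10/17.96 = 185 L/s.

U_p ≈ 185 L/s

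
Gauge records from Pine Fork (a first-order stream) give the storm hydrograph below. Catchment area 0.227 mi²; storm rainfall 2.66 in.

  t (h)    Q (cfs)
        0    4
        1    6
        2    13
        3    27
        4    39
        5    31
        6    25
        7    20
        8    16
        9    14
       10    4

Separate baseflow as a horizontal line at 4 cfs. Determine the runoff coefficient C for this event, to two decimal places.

ΣQ_DR = 155.0 cfs; V = ΣQ_DR·Δt = 5.580 × 10^5 ft³.
Runoff depth d = V / A = 1.058 in.
C = d / P = 1.058 / 2.66 = 0.40.

C ≈ 0.40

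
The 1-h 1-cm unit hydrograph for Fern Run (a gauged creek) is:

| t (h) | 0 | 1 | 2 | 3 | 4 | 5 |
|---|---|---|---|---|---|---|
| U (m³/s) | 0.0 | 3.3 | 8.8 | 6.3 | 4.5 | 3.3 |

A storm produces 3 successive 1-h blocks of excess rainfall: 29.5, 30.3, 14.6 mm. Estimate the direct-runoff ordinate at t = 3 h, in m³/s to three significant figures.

Q ≈ 50.1 m³/s

By discrete convolution, Q_j = Σ (P_i / 10 mm) · U_{j−i}.
At t = 3 h (j=3): Q = (29.5/10)·6.3 + (30.3/10)·8.8 + (14.6/10)·3.3 = 50.1 m³/s.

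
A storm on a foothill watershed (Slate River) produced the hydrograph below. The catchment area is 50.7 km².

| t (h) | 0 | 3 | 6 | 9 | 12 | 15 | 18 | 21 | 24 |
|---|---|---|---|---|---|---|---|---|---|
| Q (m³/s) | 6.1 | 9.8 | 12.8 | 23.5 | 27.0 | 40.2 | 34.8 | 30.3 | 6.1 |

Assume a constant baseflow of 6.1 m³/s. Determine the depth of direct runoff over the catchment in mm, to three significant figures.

d ≈ 28.9 mm

Direct runoff: 0.0, 3.7, 6.7, 17.4, 20.9, 34.1, 28.7, 24.2, 0.0 m³/s; ΣQ_DR = 135.7 m³/s.
V = ΣQ_DR · Δt = 135.7 × 10800 s = 1.466 × 10^6 m³.
Over A = 50.7 km², depth = V / A = 28.9 mm.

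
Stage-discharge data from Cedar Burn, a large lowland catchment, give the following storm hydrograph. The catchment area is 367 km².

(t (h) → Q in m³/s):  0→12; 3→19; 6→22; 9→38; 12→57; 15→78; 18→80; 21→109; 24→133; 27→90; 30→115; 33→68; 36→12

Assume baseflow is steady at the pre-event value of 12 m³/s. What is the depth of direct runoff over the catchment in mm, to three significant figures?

d ≈ 19.9 mm

Direct runoff: 0.0, 7.0, 10.0, 26.0, 45.0, 66.0, 68.0, 97.0, 121.0, 78.0, 103.0, 56.0, 0.0 m³/s; ΣQ_DR = 677.0 m³/s.
V = ΣQ_DR · Δt = 677.0 × 10800 s = 7.312 × 10^6 m³.
Over A = 367 km², depth = V / A = 19.9 mm.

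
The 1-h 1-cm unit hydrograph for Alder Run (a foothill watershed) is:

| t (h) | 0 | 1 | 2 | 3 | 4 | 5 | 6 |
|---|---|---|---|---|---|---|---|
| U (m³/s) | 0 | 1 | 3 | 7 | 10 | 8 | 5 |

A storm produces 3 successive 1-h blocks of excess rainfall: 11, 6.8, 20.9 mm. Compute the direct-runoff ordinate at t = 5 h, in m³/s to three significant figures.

Q ≈ 30.2 m³/s

By discrete convolution, Q_j = Σ (P_i / 10 mm) · U_{j−i}.
At t = 5 h (j=5): Q = (11/10)·8 + (6.8/10)·10 + (20.9/10)·7 = 30.2 m³/s.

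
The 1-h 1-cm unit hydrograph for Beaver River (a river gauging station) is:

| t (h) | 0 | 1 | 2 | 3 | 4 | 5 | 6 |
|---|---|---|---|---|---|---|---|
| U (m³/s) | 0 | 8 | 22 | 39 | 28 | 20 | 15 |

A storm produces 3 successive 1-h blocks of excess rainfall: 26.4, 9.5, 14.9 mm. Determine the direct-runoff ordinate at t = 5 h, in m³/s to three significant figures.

Q ≈ 138 m³/s

By discrete convolution, Q_j = Σ (P_i / 10 mm) · U_{j−i}.
At t = 5 h (j=5): Q = (26.4/10)·20 + (9.5/10)·28 + (14.9/10)·39 = 138 m³/s.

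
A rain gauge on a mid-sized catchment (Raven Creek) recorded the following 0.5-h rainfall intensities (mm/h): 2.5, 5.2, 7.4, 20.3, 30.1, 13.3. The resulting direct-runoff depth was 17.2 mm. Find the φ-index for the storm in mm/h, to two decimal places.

φ ≈ 9.77 mm/h

Only the 3 blocks with intensity above φ contribute runoff: 20.3, 30.1, 13.3 mm/h.
Σ(I−φ)·Δt = d  ⇒  (20.3+30.1+13.3 − 3φ)·0.5 = 17.2
φ = (63.70 − 17.2/0.5) / 3 = 9.77 mm/h.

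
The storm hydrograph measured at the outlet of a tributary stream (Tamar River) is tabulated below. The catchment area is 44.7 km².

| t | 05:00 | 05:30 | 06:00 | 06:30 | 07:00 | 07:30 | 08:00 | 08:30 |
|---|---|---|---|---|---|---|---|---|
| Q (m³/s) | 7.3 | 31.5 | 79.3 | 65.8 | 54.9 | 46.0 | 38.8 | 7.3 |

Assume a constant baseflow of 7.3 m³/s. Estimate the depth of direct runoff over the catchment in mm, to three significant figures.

d ≈ 11.0 mm

Direct runoff: 0.0, 24.2, 72.0, 58.5, 47.6, 38.7, 31.5, 0.0 m³/s; ΣQ_DR = 272.5 m³/s.
V = ΣQ_DR · Δt = 272.5 × 1800 s = 4.905 × 10^5 m³.
Over A = 44.7 km², depth = V / A = 11.0 mm.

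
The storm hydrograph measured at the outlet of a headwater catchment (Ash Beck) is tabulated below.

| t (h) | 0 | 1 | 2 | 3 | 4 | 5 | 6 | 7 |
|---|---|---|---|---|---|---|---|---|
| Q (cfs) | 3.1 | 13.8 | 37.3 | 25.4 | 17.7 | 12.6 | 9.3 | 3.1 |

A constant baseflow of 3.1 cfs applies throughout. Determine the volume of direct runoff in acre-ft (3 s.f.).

V ≈ 8.06 acre-ft

Direct-runoff ordinates (Q − Q_b): 0.0, 10.7, 34.2, 22.3, 14.6, 9.5, 6.2, 0.0 cfs.
ΣQ_DR = 97.50 cfs.
With Δt = 1 h = 3600 s, V = ΣQ_DR · Δt = 97.50 × 3600 = 3.51 × 10^5 ft³ = 8.06 acre-ft.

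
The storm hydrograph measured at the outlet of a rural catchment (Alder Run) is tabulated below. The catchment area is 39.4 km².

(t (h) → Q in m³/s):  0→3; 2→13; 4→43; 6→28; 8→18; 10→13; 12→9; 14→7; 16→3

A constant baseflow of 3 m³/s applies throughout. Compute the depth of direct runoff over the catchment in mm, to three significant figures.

Direct runoff: 0.0, 10.0, 40.0, 25.0, 15.0, 10.0, 6.0, 4.0, 0.0 m³/s; ΣQ_DR = 110.0 m³/s.
V = ΣQ_DR · Δt = 110.0 × 7200 s = 7.920 × 10^5 m³.
Over A = 39.4 km², depth = V / A = 20.1 mm.

d ≈ 20.1 mm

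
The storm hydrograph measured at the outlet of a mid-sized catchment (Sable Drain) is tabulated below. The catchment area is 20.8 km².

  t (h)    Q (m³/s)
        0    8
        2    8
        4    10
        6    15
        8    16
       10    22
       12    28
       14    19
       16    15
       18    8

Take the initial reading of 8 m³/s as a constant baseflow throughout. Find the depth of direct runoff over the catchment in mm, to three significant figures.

d ≈ 23.9 mm

Direct runoff: 0.0, 0.0, 2.0, 7.0, 8.0, 14.0, 20.0, 11.0, 7.0, 0.0 m³/s; ΣQ_DR = 69.00 m³/s.
V = ΣQ_DR · Δt = 69.00 × 7200 s = 4.968 × 10^5 m³.
Over A = 20.8 km², depth = V / A = 23.9 mm.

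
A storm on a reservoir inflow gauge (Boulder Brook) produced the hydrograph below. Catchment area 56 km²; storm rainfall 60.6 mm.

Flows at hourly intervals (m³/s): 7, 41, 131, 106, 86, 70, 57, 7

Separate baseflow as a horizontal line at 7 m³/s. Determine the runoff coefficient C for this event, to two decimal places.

ΣQ_DR = 449.0 m³/s; V = ΣQ_DR·Δt = 1.616 × 10^6 m³.
Runoff depth d = V / A = 28.86 mm.
C = d / P = 28.86 / 60.6 = 0.48.

C ≈ 0.48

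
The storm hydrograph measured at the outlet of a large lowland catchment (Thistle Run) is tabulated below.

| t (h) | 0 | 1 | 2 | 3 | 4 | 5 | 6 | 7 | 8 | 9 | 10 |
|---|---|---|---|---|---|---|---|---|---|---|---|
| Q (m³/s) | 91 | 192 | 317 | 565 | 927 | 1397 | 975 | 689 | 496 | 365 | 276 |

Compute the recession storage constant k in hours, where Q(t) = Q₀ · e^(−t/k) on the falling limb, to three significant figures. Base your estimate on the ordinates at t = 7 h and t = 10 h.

On the falling limb, Q drops from 689 to 276 m³/s between t = 7 h and t = 10 h (Δt = 3 h).
k = −Δt / ln(Q₂/Q₁) = −3 / ln(276/689) = 3.28 h.

k ≈ 3.28 h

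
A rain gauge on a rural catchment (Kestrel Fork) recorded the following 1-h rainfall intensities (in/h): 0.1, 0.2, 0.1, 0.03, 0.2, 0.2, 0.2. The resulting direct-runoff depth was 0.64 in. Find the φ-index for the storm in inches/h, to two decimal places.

Only the 6 blocks with intensity above φ contribute runoff: 0.1, 0.2, 0.1, 0.2, 0.2, 0.2 in/h.
Σ(I−φ)·Δt = d  ⇒  (0.1+0.2+0.1+0.2+0.2+0.2 − 6φ)·1 = 0.64
φ = (1.000 − 0.64/1) / 6 = 0.06 in/h.

φ ≈ 0.06 in/h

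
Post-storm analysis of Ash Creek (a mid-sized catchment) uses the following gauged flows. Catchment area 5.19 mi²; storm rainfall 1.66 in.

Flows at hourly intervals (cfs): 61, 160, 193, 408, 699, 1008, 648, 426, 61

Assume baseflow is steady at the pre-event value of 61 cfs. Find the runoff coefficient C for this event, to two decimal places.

C ≈ 0.56

ΣQ_DR = 3115 cfs; V = ΣQ_DR·Δt = 1.121 × 10^7 ft³.
Runoff depth d = V / A = 0.9300 in.
C = d / P = 0.9300 / 1.66 = 0.56.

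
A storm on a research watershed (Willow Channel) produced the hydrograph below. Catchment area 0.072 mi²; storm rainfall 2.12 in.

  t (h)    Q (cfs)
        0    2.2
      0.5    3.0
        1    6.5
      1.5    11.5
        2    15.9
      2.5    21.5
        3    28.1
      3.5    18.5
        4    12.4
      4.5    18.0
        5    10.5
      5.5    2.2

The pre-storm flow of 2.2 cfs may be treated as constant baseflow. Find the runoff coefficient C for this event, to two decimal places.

C ≈ 0.63

ΣQ_DR = 123.9 cfs; V = ΣQ_DR·Δt = 2.230 × 10^5 ft³.
Runoff depth d = V / A = 1.333 in.
C = d / P = 1.333 / 2.12 = 0.63.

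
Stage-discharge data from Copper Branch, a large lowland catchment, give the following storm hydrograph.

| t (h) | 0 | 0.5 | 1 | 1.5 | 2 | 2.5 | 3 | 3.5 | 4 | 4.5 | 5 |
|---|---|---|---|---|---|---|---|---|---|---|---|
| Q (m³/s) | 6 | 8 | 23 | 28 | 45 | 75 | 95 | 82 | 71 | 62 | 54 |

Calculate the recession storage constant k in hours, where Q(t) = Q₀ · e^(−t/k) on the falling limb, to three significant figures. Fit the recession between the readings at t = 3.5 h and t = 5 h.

k ≈ 3.59 h

On the falling limb, Q drops from 82 to 54 m³/s between t = 3.5 h and t = 5 h (Δt = 1.5 h).
k = −Δt / ln(Q₂/Q₁) = −1.5 / ln(54/82) = 3.59 h.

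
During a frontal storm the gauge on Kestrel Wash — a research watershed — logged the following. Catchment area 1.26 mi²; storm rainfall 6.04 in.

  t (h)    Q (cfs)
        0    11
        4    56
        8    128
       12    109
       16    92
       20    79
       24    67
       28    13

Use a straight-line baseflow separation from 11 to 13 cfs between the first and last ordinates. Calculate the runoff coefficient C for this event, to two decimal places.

ΣQ_DR = 459.0 cfs; V = ΣQ_DR·Δt = 6.610 × 10^6 ft³.
Runoff depth d = V / A = 2.258 in.
C = d / P = 2.258 / 6.04 = 0.37.

C ≈ 0.37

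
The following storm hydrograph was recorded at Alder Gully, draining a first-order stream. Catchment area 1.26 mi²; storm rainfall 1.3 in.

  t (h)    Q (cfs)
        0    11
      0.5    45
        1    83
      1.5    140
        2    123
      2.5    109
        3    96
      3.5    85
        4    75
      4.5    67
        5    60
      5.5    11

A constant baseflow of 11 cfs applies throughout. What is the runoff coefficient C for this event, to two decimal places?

ΣQ_DR = 773.0 cfs; V = ΣQ_DR·Δt = 1.391 × 10^6 ft³.
Runoff depth d = V / A = 0.4753 in.
C = d / P = 0.4753 / 1.3 = 0.37.

C ≈ 0.37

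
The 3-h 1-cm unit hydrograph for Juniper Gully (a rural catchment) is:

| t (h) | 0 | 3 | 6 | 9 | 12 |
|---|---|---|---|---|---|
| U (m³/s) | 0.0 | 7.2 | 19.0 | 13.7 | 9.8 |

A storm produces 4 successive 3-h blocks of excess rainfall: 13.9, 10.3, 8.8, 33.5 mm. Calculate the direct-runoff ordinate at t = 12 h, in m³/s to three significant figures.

By discrete convolution, Q_j = Σ (P_i / 10 mm) · U_{j−i}.
At t = 12 h (j=4): Q = (13.9/10)·9.8 + (10.3/10)·13.7 + (8.8/10)·19.0 + (33.5/10)·7.2 = 68.6 m³/s.

Q ≈ 68.6 m³/s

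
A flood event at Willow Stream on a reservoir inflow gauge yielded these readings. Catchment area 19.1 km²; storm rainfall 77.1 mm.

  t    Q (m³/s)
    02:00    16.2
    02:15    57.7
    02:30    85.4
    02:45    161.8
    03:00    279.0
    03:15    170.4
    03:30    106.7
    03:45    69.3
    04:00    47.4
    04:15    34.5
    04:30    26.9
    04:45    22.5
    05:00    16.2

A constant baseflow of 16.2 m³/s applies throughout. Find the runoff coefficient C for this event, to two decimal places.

C ≈ 0.54

ΣQ_DR = 883.4 m³/s; V = ΣQ_DR·Δt = 7.951 × 10^5 m³.
Runoff depth d = V / A = 41.63 mm.
C = d / P = 41.63 / 77.1 = 0.54.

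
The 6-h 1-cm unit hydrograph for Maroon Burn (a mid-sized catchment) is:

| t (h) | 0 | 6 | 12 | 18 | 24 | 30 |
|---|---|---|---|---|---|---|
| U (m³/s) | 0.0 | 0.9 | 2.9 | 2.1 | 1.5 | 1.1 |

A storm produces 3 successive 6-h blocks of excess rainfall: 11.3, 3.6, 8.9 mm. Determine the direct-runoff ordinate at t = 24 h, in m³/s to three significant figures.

By discrete convolution, Q_j = Σ (P_i / 10 mm) · U_{j−i}.
At t = 24 h (j=4): Q = (11.3/10)·1.5 + (3.6/10)·2.1 + (8.9/10)·2.9 = 5.03 m³/s.

Q ≈ 5.03 m³/s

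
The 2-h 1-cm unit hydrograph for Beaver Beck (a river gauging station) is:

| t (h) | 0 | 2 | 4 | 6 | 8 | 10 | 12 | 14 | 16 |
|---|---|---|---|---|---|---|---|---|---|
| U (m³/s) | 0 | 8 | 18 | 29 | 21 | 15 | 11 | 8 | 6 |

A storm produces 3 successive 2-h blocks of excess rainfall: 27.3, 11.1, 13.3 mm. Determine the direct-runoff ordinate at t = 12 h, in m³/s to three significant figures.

By discrete convolution, Q_j = Σ (P_i / 10 mm) · U_{j−i}.
At t = 12 h (j=6): Q = (27.3/10)·11 + (11.1/10)·15 + (13.3/10)·21 = 74.6 m³/s.

Q ≈ 74.6 m³/s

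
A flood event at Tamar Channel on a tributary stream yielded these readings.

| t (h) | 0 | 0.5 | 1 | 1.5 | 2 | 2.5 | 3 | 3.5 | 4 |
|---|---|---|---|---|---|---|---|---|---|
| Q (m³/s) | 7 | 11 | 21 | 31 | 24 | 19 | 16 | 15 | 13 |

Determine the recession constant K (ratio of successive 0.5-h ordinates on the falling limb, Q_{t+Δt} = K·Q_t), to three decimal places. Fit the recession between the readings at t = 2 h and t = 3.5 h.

K ≈ 0.855

Using the recession-limb readings at t = 2 h and t = 3.5 h: Q falls from 24 to 15 m³/s over 3 intervals.
K = (Q₂/Q₁)^(1/3) = (15/24)^(1/3) = 0.855.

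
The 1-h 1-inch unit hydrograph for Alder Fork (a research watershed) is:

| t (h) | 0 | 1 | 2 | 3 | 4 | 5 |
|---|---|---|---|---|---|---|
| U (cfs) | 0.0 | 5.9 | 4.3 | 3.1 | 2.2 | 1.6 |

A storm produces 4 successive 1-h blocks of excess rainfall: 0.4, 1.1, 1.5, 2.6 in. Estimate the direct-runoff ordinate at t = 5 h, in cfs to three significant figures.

Q ≈ 18.9 cfs

By discrete convolution, Q_j = Σ (P_i / 1 in) · U_{j−i}.
At t = 5 h (j=5): Q = (0.4/1)·1.6 + (1.1/1)·2.2 + (1.5/1)·3.1 + (2.6/1)·4.3 = 18.9 cfs.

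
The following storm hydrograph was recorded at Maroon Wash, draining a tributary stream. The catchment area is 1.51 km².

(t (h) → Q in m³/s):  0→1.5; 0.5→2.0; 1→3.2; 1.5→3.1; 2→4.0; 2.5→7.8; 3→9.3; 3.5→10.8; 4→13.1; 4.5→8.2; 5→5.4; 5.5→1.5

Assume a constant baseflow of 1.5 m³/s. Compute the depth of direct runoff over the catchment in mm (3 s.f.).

Direct runoff: 0.0, 0.5, 1.7, 1.6, 2.5, 6.3, 7.8, 9.3, 11.6, 6.7, 3.9, 0.0 m³/s; ΣQ_DR = 51.90 m³/s.
V = ΣQ_DR · Δt = 51.90 × 1800 s = 93420 m³.
Over A = 1.51 km², depth = V / A = 61.9 mm.

d ≈ 61.9 mm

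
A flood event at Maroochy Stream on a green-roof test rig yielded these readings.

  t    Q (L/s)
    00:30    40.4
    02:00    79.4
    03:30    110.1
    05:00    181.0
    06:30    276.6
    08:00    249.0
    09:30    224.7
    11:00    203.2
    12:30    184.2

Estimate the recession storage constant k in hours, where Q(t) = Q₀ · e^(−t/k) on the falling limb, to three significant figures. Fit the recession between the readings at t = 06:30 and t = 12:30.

On the falling limb, Q drops from 276.6 to 184.2 L/s between t = 06:30 and t = 12:30 (Δt = 6 h).
k = −Δt / ln(Q₂/Q₁) = −6 / ln(184.2/276.6) = 14.8 h.

k ≈ 14.8 h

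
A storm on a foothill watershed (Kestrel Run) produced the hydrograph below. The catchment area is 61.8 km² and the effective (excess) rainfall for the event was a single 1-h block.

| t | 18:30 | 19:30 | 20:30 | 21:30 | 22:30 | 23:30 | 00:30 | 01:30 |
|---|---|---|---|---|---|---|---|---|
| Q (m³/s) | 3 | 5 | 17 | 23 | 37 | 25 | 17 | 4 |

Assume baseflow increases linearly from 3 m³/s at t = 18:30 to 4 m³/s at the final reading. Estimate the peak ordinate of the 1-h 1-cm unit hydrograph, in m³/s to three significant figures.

Direct runoff: 0.00, 1.86, 13.71, 19.57, 33.43, 21.29, 13.14, 0.00 m³/s; ΣQ_DR = 103.0 m³/s, peak = 33.43 m³/s.
Runoff depth d = ΣQ_DR·Δt / A = 103.0 × 3600 / (61.8 km²) = 6.000 mm.
The 1-cm UH is the DRH scaled by (10 mm)/d, so U_p = 33.43 × 10/6.000 = 55.7 m³/s.

U_p ≈ 55.7 m³/s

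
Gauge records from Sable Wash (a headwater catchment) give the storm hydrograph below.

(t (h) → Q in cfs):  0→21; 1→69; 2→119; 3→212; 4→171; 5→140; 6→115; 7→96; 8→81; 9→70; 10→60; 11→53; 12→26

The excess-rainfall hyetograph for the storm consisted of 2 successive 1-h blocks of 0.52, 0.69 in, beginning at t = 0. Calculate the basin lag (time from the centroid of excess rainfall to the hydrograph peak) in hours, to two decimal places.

t_L ≈ 1.93 h

Centroid of excess rainfall: t_c = Σ P_i·t̄_i / ΣP_i = 1.0702 h (block centres at 0.5, 1.5 h).
Hydrograph peak occurs at t = 3 h, so basin lag t_L = 3 − 1.0702 = 1.93 h.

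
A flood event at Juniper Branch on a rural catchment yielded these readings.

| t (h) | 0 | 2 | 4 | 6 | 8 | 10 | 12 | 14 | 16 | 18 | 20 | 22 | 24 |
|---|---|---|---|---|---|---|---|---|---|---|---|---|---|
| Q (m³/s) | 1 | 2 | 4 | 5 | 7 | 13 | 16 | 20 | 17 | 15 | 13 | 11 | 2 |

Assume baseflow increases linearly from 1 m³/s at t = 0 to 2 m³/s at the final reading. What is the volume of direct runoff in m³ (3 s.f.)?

Direct-runoff ordinates (Q − Q_b): 0.00, 0.92, 2.83, 3.75, 5.67, 11.58, 14.50, 18.42, 15.33, 13.25, 11.17, 9.08, 0.00 m³/s.
ΣQ_DR = 106.5 m³/s.
With Δt = 2 h = 7200 s, V = ΣQ_DR · Δt = 106.5 × 7200 = 7.67 × 10^5 m³.

V ≈ 7.67 × 10^5 m³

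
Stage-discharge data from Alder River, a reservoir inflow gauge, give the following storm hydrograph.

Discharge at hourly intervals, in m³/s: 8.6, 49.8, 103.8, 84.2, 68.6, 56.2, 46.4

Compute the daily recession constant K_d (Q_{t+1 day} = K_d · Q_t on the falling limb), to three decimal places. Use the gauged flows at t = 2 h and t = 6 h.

K_d ≈ 0.008

Between t = 2 h and t = 6 h the flow falls from 103.8 to 46.4 m³/s over 4×1 h = 4 h.
Per-interval ratio K = (46.4/103.8)^(1/4) = 0.8177; K_d = K^(24/1) = 0.008.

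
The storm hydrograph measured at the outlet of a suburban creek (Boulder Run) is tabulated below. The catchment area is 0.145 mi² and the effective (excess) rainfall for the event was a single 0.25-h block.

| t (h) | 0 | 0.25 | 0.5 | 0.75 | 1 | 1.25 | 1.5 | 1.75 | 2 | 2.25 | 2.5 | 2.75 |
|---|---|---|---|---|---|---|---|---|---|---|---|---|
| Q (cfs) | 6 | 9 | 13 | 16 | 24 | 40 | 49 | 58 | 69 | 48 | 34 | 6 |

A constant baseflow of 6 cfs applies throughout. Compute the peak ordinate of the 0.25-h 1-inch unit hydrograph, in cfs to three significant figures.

U_p ≈ 78.6 cfs

Direct runoff: 0.0, 3.0, 7.0, 10.0, 18.0, 34.0, 43.0, 52.0, 63.0, 42.0, 28.0, 0.0 cfs; ΣQ_DR = 300.0 cfs, peak = 63.0 cfs.
Runoff depth d = ΣQ_DR·Δt / A = 300.0 × 900 / (0.145 mi²) = 0.8015 in.
The 1-inch UH is the DRH scaled by (1 in)/d, so U_p = 63.0 × 1/0.8015 = 78.6 cfs.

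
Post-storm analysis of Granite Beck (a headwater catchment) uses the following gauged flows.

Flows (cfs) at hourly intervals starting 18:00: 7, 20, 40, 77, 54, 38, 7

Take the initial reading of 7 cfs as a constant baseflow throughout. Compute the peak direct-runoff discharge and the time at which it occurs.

Subtracting baseflow gives direct-runoff ordinates: 0.0, 13.0, 33.0, 70.0, 47.0, 31.0, 0.0 cfs.
The maximum is 70.0 cfs, occurring at the reading for t = 21:00.

Q_p = 70.0 cfs at t = 21:00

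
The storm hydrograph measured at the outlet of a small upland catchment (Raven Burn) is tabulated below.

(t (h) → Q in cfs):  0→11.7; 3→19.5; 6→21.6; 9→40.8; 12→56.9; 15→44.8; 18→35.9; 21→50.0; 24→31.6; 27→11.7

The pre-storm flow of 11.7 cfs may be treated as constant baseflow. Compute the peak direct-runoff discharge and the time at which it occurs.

Subtracting baseflow gives direct-runoff ordinates: 0.0, 7.8, 9.9, 29.1, 45.2, 33.1, 24.2, 38.3, 19.9, 0.0 cfs.
The maximum is 45.2 cfs, occurring at the reading for t = 12 h.

Q_p = 45.2 cfs at t = 12 h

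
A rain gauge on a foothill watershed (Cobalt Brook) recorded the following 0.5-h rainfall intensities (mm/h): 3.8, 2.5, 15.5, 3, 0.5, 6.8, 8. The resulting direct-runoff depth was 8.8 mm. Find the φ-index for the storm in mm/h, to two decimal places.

φ ≈ 4.23 mm/h

Only the 3 blocks with intensity above φ contribute runoff: 15.5, 6.8, 8 mm/h.
Σ(I−φ)·Δt = d  ⇒  (15.5+6.8+8 − 3φ)·0.5 = 8.8
φ = (30.30 − 8.8/0.5) / 3 = 4.23 mm/h.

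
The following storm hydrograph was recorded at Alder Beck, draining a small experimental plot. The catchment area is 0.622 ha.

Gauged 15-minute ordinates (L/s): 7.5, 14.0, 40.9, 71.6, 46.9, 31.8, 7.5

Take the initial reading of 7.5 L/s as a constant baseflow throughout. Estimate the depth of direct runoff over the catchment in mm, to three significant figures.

d ≈ 24.3 mm

Direct runoff: 0.0, 6.5, 33.4, 64.1, 39.4, 24.3, 0.0 L/s; ΣQ_DR = 167.7 L/s.
V = ΣQ_DR · Δt = 167.7 × 900 s = 1.509 × 10^5 L.
Over A = 0.622 ha, depth = V / A = 24.3 mm.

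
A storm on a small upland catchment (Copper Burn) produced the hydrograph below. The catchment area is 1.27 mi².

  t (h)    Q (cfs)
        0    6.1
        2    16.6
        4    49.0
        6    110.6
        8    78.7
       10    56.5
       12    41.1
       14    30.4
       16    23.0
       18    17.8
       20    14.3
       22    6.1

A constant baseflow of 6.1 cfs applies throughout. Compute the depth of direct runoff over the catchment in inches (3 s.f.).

Direct runoff: 0.0, 10.5, 42.9, 104.5, 72.6, 50.4, 35.0, 24.3, 16.9, 11.7, 8.2, 0.0 cfs; ΣQ_DR = 377.0 cfs.
V = ΣQ_DR · Δt = 377.0 × 7200 s = 2.714 × 10^6 ft³.
Over A = 1.27 mi², depth = V / A = 0.920 in.

d ≈ 0.920 in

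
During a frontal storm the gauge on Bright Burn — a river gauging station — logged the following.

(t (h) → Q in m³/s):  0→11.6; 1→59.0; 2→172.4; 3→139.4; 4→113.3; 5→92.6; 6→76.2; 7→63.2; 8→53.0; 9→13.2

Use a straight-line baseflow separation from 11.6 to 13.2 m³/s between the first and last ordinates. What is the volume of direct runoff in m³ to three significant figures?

V ≈ 2.41 × 10^6 m³

Direct-runoff ordinates (Q − Q_b): 0.00, 47.22, 160.44, 127.27, 100.99, 80.11, 63.53, 50.36, 39.98, 0.00 m³/s.
ΣQ_DR = 669.9 m³/s.
With Δt = 1 h = 3600 s, V = ΣQ_DR · Δt = 669.9 × 3600 = 2.41 × 10^6 m³.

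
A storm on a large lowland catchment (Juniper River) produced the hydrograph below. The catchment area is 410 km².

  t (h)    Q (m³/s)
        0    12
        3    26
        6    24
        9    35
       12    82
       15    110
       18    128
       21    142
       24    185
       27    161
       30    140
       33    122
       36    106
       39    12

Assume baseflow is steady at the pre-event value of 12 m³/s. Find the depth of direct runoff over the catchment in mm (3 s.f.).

Direct runoff: 0.0, 14.0, 12.0, 23.0, 70.0, 98.0, 116.0, 130.0, 173.0, 149.0, 128.0, 110.0, 94.0, 0.0 m³/s; ΣQ_DR = 1117 m³/s.
V = ΣQ_DR · Δt = 1117 × 10800 s = 1.206 × 10^7 m³.
Over A = 410 km², depth = V / A = 29.4 mm.

d ≈ 29.4 mm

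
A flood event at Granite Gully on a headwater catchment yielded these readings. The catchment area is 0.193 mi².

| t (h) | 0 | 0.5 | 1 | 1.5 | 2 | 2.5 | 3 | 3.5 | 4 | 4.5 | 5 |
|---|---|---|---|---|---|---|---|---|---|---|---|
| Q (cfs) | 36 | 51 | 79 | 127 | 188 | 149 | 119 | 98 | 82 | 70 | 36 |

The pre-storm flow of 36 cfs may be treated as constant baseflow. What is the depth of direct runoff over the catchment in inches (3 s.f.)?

Direct runoff: 0.0, 15.0, 43.0, 91.0, 152.0, 113.0, 83.0, 62.0, 46.0, 34.0, 0.0 cfs; ΣQ_DR = 639.0 cfs.
V = ΣQ_DR · Δt = 639.0 × 1800 s = 1.150 × 10^6 ft³.
Over A = 0.193 mi², depth = V / A = 2.57 in.

d ≈ 2.57 in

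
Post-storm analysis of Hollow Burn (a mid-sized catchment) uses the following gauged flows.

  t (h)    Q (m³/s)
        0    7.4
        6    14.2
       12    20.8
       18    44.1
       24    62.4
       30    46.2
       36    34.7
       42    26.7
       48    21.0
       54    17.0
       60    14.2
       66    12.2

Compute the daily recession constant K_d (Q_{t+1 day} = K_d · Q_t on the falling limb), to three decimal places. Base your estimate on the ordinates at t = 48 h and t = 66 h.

Between t = 48 h and t = 66 h the flow falls from 21.0 to 12.2 m³/s over 3×6 h = 18 h.
Per-interval ratio K = (12.2/21.0)^(1/3) = 0.8344; K_d = K^(24/6) = 0.485.

K_d ≈ 0.485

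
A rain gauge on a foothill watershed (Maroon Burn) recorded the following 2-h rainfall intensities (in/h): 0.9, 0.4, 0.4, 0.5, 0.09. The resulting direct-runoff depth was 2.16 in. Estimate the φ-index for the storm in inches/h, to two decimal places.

Only the 4 blocks with intensity above φ contribute runoff: 0.9, 0.4, 0.4, 0.5 in/h.
Σ(I−φ)·Δt = d  ⇒  (0.9+0.4+0.4+0.5 − 4φ)·2 = 2.16
φ = (2.200 − 2.16/2) / 4 = 0.28 in/h.

φ ≈ 0.28 in/h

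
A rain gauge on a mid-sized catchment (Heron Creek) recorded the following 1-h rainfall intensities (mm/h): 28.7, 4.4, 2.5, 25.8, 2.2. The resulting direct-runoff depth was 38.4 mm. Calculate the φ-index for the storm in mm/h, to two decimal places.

φ ≈ 8.05 mm/h

Only the 2 blocks with intensity above φ contribute runoff: 28.7, 25.8 mm/h.
Σ(I−φ)·Δt = d  ⇒  (28.7+25.8 − 2φ)·1 = 38.4
φ = (54.50 − 38.4/1) / 2 = 8.05 mm/h.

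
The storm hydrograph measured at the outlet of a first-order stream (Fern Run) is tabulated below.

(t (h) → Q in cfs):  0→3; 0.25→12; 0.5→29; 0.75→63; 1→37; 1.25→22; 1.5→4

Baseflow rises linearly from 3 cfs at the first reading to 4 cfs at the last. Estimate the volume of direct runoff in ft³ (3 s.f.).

V ≈ 1.31 × 10^5 ft³

Direct-runoff ordinates (Q − Q_b): 0.00, 8.83, 25.67, 59.50, 33.33, 18.17, 0.00 cfs.
ΣQ_DR = 145.5 cfs.
With Δt = 0.25 h = 900 s, V = ΣQ_DR · Δt = 145.5 × 900 = 1.31 × 10^5 ft³.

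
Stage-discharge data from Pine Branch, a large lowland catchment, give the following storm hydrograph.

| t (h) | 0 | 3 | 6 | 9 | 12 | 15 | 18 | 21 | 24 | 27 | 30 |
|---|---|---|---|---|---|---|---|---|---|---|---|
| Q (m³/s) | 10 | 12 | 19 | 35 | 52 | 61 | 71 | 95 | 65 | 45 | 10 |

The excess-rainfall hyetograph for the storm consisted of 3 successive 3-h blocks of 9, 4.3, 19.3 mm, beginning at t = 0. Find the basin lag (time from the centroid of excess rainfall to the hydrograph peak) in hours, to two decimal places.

Centroid of excess rainfall: t_c = Σ P_i·t̄_i / ΣP_i = 5.4479 h (block centres at 1.5, 4.5, 7.5 h).
Hydrograph peak occurs at t = 21 h, so basin lag t_L = 21 − 5.4479 = 15.55 h.

t_L ≈ 15.55 h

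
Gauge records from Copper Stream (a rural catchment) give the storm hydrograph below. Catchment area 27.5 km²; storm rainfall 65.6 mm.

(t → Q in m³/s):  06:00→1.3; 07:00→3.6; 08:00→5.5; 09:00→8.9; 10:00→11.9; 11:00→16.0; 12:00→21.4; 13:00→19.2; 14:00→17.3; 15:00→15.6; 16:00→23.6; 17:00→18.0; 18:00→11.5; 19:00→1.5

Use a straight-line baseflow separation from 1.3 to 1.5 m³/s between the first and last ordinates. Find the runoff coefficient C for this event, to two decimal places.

C ≈ 0.31

ΣQ_DR = 155.7 m³/s; V = ΣQ_DR·Δt = 5.605 × 10^5 m³.
Runoff depth d = V / A = 20.38 mm.
C = d / P = 20.38 / 65.6 = 0.31.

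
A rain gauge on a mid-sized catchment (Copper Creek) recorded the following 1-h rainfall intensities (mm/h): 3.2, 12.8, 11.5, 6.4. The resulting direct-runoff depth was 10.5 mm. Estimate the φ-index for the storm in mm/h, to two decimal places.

Only the 2 blocks with intensity above φ contribute runoff: 12.8, 11.5 mm/h.
Σ(I−φ)·Δt = d  ⇒  (12.8+11.5 − 2φ)·1 = 10.5
φ = (24.30 − 10.5/1) / 2 = 6.90 mm/h.

φ ≈ 6.90 mm/h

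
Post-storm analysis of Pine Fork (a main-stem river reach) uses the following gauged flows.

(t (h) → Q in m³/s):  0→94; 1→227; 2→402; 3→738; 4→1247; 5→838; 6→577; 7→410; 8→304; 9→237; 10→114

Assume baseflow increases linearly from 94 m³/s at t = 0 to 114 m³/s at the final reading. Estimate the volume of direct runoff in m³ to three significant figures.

V ≈ 1.46 × 10^7 m³

Direct-runoff ordinates (Q − Q_b): 0.00, 131.00, 304.00, 638.00, 1145.00, 734.00, 471.00, 302.00, 194.00, 125.00, 0.00 m³/s.
ΣQ_DR = 4044 m³/s.
With Δt = 1 h = 3600 s, V = ΣQ_DR · Δt = 4044 × 3600 = 1.46 × 10^7 m³.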